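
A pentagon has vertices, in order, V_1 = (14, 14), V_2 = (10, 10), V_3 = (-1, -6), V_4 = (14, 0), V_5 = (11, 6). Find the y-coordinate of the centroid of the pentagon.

100/47

Apply the shoelace (surveyor's) formula. First the cross-terms c_i = x_i·y_{i+1} − x_{i+1}·y_i:
  0, -50, 84, 84, 70  ⇒  2A = 188, A = 94.
Then Σ (y_i + y_{i+1})·c_i = 1200, so ȳ = 1200 / (6·94) = 100/47.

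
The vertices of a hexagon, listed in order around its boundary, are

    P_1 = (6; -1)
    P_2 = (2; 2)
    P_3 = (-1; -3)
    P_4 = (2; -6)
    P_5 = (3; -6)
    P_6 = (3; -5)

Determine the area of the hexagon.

29

Apply the surveyor's formula: 2A = Σ (x_i·y_{i+1} − x_{i+1}·y_i), indices taken mod 6.
Cross-terms: 14, -4, 12, 6, 3, 27  ⇒  Σ = 58
Area = |Σ|/2 = 29.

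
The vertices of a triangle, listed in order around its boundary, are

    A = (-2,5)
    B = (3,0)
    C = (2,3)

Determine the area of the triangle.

5

Σ = (-15) + (9) + (16) = 10
Area = |Σ|/2 = 5.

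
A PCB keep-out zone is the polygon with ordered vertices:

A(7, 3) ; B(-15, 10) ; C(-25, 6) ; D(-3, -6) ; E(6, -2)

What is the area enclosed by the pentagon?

Cross-terms: 115, 160, 168, 42, 32  ⇒  Σ = 517
Area = |Σ|/2 = 258.5.

258.5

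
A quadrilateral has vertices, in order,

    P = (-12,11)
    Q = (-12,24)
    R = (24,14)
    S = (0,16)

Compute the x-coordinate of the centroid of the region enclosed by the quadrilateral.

-16/9

Apply the shoelace formula. First the cross-terms c_i = x_i·y_{i+1} − x_{i+1}·y_i:
  -156, -744, 384, 192  ⇒  2A = -324, A = -162.
Then Σ (x_i + x_{i+1})·c_i = 1728, so x̄ = 1728 / (6·(-162)) = -16/9.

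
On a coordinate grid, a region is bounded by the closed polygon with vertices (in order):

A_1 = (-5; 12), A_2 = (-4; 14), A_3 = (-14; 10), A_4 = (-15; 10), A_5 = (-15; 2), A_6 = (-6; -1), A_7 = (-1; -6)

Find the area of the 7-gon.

Apply the shoelace formula: 2A = Σ (x_i·y_{i+1} − x_{i+1}·y_i), indices taken mod 7.
Σ = (-22) + (156) + (10) + (120) + (27) + (35) + (-42) = 284
Area = |Σ|/2 = 142.

142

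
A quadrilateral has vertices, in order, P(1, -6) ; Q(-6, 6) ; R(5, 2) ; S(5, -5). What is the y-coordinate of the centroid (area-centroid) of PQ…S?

Apply Gauss's area formula. First the cross-terms c_i = x_i·y_{i+1} − x_{i+1}·y_i:
  -30, -42, -35, -25  ⇒  2A = -132, A = -66.
Then Σ (y_i + y_{i+1})·c_i = 44, so ȳ = 44 / (6·(-66)) = -1/9.

-1/9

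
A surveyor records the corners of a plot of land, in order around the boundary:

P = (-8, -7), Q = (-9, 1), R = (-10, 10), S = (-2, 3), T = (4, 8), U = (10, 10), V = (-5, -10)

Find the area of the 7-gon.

162

Apply the shoelace formula: 2A = Σ (x_i·y_{i+1} − x_{i+1}·y_i), indices taken mod 7.
P→Q: (-8)(1) − (-9)(-7) = -71
Q→R: (-9)(10) − (-10)(1) = -80
R→S: (-10)(3) − (-2)(10) = -10
S→T: (-2)(8) − (4)(3) = -28
T→U: (4)(10) − (10)(8) = -40
U→V: (10)(-10) − (-5)(10) = -50
V→P: (-5)(-7) − (-8)(-10) = -45
Σ = -324
Area = |Σ|/2 = 162.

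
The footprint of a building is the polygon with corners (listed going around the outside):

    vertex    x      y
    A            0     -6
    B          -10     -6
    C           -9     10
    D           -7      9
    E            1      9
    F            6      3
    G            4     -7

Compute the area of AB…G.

Apply the shoelace formula: 2A = Σ (x_i·y_{i+1} − x_{i+1}·y_i), indices taken mod 7.
Σ = (-60) + (-154) + (-11) + (-72) + (-51) + (-54) + (-24) = -426
Area = |Σ|/2 = 213.

213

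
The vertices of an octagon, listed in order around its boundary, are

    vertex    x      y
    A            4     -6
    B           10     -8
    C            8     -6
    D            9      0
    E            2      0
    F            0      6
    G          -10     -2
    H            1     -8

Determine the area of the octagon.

133

Cross-terms: 28, 4, 54, 0, 12, 60, 82, 26  ⇒  Σ = 266
Area = |Σ|/2 = 133.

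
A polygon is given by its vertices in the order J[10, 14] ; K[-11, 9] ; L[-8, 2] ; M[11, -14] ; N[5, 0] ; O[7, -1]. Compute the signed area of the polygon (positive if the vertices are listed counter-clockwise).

Apply the shoelace formula: 2A = Σ (x_i·y_{i+1} − x_{i+1}·y_i), indices taken mod 6.
Σ = (244) + (50) + (90) + (70) + (-5) + (108) = 557
Signed area = Σ/2 = 278.5 (positive ⇒ counter-clockwise traversal).

278.5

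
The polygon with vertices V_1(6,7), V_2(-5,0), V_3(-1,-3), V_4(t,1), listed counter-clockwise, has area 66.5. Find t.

The doubled signed area Σ (x_i y_{i+1} − x_{i+1} y_i) is linear in t.
With t=0 it equals 43; the coefficient of t is 10 (from the two edges through V_4).
So 10·t + 43 = 2·66.5 = 133 ⇒ t = 9.

9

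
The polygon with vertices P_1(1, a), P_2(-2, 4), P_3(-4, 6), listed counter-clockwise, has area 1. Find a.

The doubled signed area Σ (x_i y_{i+1} − x_{i+1} y_i) is linear in a.
With a=0 it equals 2; the coefficient of a is -2 (from the two edges through P_1).
So -2·a + 2 = 2·1 = 2 ⇒ a = 0.

0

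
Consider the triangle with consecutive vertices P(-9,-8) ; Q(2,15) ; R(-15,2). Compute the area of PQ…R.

124

Σ = (-119) + (229) + (138) = 248
Area = |Σ|/2 = 124.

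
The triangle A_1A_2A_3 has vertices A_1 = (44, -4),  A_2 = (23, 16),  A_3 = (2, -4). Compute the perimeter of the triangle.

100

|A_1A_2| = √((-21)² + (20)²) = √841 = 29
|A_2A_3| = √((-21)² + (-20)²) = √841 = 29
|A_3A_1| = √((42)² + (0)²) = √1764 = 42
Perimeter = 29 + 29 + 42 = 100.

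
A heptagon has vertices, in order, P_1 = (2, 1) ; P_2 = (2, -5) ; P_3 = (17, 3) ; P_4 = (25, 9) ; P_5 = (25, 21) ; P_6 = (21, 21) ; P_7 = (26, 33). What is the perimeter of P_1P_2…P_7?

102

|P_1P_2| = √((0)² + (-6)²) = √36 = 6
|P_2P_3| = √((15)² + (8)²) = √289 = 17
|P_3P_4| = √((8)² + (6)²) = √100 = 10
|P_4P_5| = √((0)² + (12)²) = √144 = 12
|P_5P_6| = √((-4)² + (0)²) = √16 = 4
|P_6P_7| = √((5)² + (12)²) = √169 = 13
|P_7P_1| = √((-24)² + (-32)²) = √1600 = 40
Perimeter = 6 + 17 + 10 + 12 + 4 + 13 + 40 = 102.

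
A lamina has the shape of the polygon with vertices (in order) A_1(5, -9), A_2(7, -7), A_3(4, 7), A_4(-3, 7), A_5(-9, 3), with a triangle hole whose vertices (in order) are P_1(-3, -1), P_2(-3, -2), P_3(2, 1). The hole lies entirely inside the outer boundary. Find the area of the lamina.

134.5

Outer boundary:
Apply the shoelace formula: 2A = Σ (x_i·y_{i+1} − x_{i+1}·y_i), indices taken mod 5.
Σ = (28) + (77) + (49) + (54) + (66) = 274
Area = |Σ|/2 = 137.
Hole:
Σ = (3) + (1) + (1) = 5
Area = |Σ|/2 = 2.5.
Net area = 137 − 2.5 = 134.5.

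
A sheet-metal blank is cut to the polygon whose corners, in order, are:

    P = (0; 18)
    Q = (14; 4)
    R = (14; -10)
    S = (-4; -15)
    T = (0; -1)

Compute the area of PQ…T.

Apply the surveyor's formula: 2A = Σ (x_i·y_{i+1} − x_{i+1}·y_i), indices taken mod 5.
Cross-terms: -252, -196, -250, 4, 0  ⇒  Σ = -694
Area = |Σ|/2 = 347.

347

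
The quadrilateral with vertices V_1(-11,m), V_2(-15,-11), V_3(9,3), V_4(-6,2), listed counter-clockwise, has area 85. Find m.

The doubled signed area Σ (x_i y_{i+1} − x_{i+1} y_i) is linear in m.
With m=0 it equals 233; the coefficient of m is 9 (from the two edges through V_1).
So 9·m + 233 = 2·85 = 170 ⇒ m = -7.

-7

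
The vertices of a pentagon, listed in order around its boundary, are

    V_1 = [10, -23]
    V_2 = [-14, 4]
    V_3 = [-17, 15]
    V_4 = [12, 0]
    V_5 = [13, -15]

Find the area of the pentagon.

466.5

Apply the surveyor's formula: 2A = Σ (x_i·y_{i+1} − x_{i+1}·y_i), indices taken mod 5.
V_1→V_2: (10)(4) − (-14)(-23) = -282
V_2→V_3: (-14)(15) − (-17)(4) = -142
V_3→V_4: (-17)(0) − (12)(15) = -180
V_4→V_5: (12)(-15) − (13)(0) = -180
V_5→V_1: (13)(-23) − (10)(-15) = -149
Σ = -933
Area = |Σ|/2 = 466.5.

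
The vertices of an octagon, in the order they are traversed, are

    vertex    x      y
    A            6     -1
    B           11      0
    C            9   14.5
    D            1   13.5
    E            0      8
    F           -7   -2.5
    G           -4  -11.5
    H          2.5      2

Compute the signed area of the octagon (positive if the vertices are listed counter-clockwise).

209.125

Apply Gauss's area formula: 2A = Σ (x_i·y_{i+1} − x_{i+1}·y_i), indices taken mod 8.
Cross-terms: 11, 159.5, 107, 8, 56, 70.5, 20.75, -14.5  ⇒  Σ = 418.25
Signed area = Σ/2 = 209.125 (positive ⇒ counter-clockwise traversal).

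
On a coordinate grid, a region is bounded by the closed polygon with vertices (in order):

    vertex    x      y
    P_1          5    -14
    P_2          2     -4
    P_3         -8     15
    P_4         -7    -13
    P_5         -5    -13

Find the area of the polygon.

Apply the shoelace formula: 2A = Σ (x_i·y_{i+1} − x_{i+1}·y_i), indices taken mod 5.
Σ = (8) + (-2) + (209) + (26) + (135) = 376
Area = |Σ|/2 = 188.

188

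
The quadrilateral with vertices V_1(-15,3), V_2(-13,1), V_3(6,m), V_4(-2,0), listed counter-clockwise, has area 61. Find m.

The doubled signed area Σ (x_i y_{i+1} − x_{i+1} y_i) is linear in m.
With m=0 it equals 12; the coefficient of m is -11 (from the two edges through V_3).
So -11·m + 12 = 2·61 = 122 ⇒ m = -10.

-10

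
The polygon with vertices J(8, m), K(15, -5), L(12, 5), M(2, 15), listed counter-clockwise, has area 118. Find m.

The doubled signed area Σ (x_i y_{i+1} − x_{i+1} y_i) is linear in m.
With m=0 it equals 145; the coefficient of m is -13 (from the two edges through J).
So -13·m + 145 = 2·118 = 236 ⇒ m = -7.

-7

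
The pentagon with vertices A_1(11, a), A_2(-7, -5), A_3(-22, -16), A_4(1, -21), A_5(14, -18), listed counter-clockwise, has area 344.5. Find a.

The doubled signed area Σ (x_i y_{i+1} − x_{i+1} y_i) is linear in a.
With a=0 it equals 899; the coefficient of a is 21 (from the two edges through A_1).
So 21·a + 899 = 2·344.5 = 689 ⇒ a = -10.

-10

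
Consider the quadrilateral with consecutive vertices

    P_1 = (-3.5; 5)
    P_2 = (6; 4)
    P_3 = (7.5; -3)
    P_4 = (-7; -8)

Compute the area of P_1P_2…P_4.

Apply Gauss's area formula: 2A = Σ (x_i·y_{i+1} − x_{i+1}·y_i), indices taken mod 4.
Σ = (-44) + (-48) + (-81) + (-63) = -236
Area = |Σ|/2 = 118.

118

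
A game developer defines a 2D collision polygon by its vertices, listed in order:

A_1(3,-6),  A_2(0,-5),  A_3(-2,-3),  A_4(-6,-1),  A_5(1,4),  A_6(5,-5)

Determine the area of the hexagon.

Apply the surveyor's formula: 2A = Σ (x_i·y_{i+1} − x_{i+1}·y_i), indices taken mod 6.
A_1→A_2: (3)(-5) − (0)(-6) = -15
A_2→A_3: (0)(-3) − (-2)(-5) = -10
A_3→A_4: (-2)(-1) − (-6)(-3) = -16
A_4→A_5: (-6)(4) − (1)(-1) = -23
A_5→A_6: (1)(-5) − (5)(4) = -25
A_6→A_1: (5)(-6) − (3)(-5) = -15
Σ = -104
Area = |Σ|/2 = 52.

52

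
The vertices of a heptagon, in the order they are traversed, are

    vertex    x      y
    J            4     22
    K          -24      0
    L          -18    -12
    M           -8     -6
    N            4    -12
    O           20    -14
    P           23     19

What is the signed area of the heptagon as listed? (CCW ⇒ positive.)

1132

Cross-terms: 528, 288, 12, 120, 184, 702, 430  ⇒  Σ = 2264
Signed area = Σ/2 = 1132 (positive ⇒ counter-clockwise traversal).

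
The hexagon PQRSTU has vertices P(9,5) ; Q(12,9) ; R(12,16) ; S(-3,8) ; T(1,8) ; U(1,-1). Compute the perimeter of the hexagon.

|PQ| = √((3)² + (4)²) = √25 = 5
|QR| = √((0)² + (7)²) = √49 = 7
|RS| = √((-15)² + (-8)²) = √289 = 17
|ST| = √((4)² + (0)²) = √16 = 4
|TU| = √((0)² + (-9)²) = √81 = 9
|UP| = √((8)² + (6)²) = √100 = 10
Perimeter = 5 + 7 + 17 + 4 + 9 + 10 = 52.

52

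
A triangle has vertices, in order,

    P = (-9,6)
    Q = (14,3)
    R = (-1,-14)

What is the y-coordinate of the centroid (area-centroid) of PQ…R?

Apply the shoelace (surveyor's) formula. First the cross-terms c_i = x_i·y_{i+1} − x_{i+1}·y_i:
  -111, -193, -132  ⇒  2A = -436, A = -218.
Then Σ (y_i + y_{i+1})·c_i = 2180, so ȳ = 2180 / (6·(-218)) = -5/3.

-5/3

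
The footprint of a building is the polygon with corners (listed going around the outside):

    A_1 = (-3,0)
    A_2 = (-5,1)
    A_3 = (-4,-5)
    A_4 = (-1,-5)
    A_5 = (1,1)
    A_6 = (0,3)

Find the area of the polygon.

Σ = (-3) + (29) + (15) + (4) + (3) + (9) = 57
Area = |Σ|/2 = 28.5.

28.5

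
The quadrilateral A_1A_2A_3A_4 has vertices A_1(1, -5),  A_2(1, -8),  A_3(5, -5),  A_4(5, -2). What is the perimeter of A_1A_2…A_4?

16

|A_1A_2| = √((0)² + (-3)²) = √9 = 3
|A_2A_3| = √((4)² + (3)²) = √25 = 5
|A_3A_4| = √((0)² + (3)²) = √9 = 3
|A_4A_1| = √((-4)² + (-3)²) = √25 = 5
Perimeter = 3 + 5 + 3 + 5 = 16.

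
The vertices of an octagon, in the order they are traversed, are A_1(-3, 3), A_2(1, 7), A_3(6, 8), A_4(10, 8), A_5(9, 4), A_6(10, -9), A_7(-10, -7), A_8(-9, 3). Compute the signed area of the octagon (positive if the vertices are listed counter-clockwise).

-257

Apply the surveyor's formula: 2A = Σ (x_i·y_{i+1} − x_{i+1}·y_i), indices taken mod 8.
Cross-terms: -24, -34, -32, -32, -121, -160, -93, -18  ⇒  Σ = -514
Signed area = Σ/2 = -257 (negative ⇒ clockwise traversal).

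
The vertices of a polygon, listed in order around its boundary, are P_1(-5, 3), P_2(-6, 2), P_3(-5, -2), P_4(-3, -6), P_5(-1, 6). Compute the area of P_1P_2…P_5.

28.5

Σ = (8) + (22) + (24) + (-24) + (27) = 57
Area = |Σ|/2 = 28.5.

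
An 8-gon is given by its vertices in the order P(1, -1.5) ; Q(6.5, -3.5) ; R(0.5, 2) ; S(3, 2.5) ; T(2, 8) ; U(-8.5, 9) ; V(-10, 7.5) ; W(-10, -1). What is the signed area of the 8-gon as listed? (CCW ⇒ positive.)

Σ = (6.25) + (14.75) + (-4.75) + (19) + (86) + (26.25) + (85) + (16) = 248.5
Signed area = Σ/2 = 124.25 (positive ⇒ counter-clockwise traversal).

124.25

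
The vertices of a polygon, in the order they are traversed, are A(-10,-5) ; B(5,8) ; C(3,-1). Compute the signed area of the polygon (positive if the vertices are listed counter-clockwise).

A→B: (-10)(8) − (5)(-5) = -55
B→C: (5)(-1) − (3)(8) = -29
C→A: (3)(-5) − (-10)(-1) = -25
Σ = -109
Signed area = Σ/2 = -54.5 (negative ⇒ clockwise traversal).

-54.5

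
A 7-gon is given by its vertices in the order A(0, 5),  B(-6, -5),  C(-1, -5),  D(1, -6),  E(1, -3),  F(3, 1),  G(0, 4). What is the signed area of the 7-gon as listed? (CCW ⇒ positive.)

45.5

Σ = (30) + (25) + (11) + (3) + (10) + (12) + (0) = 91
Signed area = Σ/2 = 45.5 (positive ⇒ counter-clockwise traversal).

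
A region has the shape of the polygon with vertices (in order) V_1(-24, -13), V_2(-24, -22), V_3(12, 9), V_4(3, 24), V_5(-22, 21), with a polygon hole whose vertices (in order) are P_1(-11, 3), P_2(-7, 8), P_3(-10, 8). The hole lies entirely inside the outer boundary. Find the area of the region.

Outer boundary:
Cross-terms: 216, 48, 261, 591, 790  ⇒  Σ = 1906
Area = |Σ|/2 = 953.
Hole:
Apply the shoelace (surveyor's) formula: 2A = Σ (x_i·y_{i+1} − x_{i+1}·y_i), indices taken mod 3.
Cross-terms: -67, 24, 58  ⇒  Σ = 15
Area = |Σ|/2 = 7.5.
Net area = 953 − 7.5 = 945.5.

945.5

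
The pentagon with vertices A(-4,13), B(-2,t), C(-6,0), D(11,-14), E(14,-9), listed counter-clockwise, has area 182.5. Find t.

6

The doubled signed area Σ (x_i y_{i+1} − x_{i+1} y_i) is linear in t.
With t=0 it equals 353; the coefficient of t is 2 (from the two edges through B).
So 2·t + 353 = 2·182.5 = 365 ⇒ t = 6.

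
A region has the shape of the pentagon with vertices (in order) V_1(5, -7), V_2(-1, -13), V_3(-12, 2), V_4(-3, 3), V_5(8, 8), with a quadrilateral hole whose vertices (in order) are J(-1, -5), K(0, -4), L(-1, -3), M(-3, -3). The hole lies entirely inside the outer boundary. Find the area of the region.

199

Outer boundary:
Apply the shoelace formula: 2A = Σ (x_i·y_{i+1} − x_{i+1}·y_i), indices taken mod 5.
V_1→V_2: (5)(-13) − (-1)(-7) = -72
V_2→V_3: (-1)(2) − (-12)(-13) = -158
V_3→V_4: (-12)(3) − (-3)(2) = -30
V_4→V_5: (-3)(8) − (8)(3) = -48
V_5→V_1: (8)(-7) − (5)(8) = -96
Σ = -404
Area = |Σ|/2 = 202.
Hole:
Apply the shoelace formula: 2A = Σ (x_i·y_{i+1} − x_{i+1}·y_i), indices taken mod 4.
Σ = (4) + (-4) + (-6) + (12) = 6
Area = |Σ|/2 = 3.
Net area = 202 − 3 = 199.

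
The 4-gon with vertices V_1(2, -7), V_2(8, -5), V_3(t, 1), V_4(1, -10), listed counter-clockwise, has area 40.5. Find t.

Write out the shoelace sum; only the two edges meeting at V_3 involve t:
2·Area = [(8·1 − t·(-5)) + (t·(-10) − 1·1)] + 59
       = -5·t + 66 = 81
⇒ t = -3.

-3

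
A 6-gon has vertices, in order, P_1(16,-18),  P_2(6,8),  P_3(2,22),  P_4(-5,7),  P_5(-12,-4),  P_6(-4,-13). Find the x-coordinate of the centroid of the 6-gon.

Apply the surveyor's formula. First the cross-terms c_i = x_i·y_{i+1} − x_{i+1}·y_i:
  236, 116, 124, 104, 140, 280  ⇒  2A = 1000, A = 500.
Then Σ (x_i + x_{i+1})·c_i = 5100, so x̄ = 5100 / (6·500) = 1.7.

1.7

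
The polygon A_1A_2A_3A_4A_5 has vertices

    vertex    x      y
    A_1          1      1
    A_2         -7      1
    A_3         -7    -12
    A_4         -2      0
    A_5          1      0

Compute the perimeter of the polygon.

|A_1A_2| = √((-8)² + (0)²) = √64 = 8
|A_2A_3| = √((0)² + (-13)²) = √169 = 13
|A_3A_4| = √((5)² + (12)²) = √169 = 13
|A_4A_5| = √((3)² + (0)²) = √9 = 3
|A_5A_1| = √((0)² + (1)²) = √1 = 1
Perimeter = 8 + 13 + 13 + 3 + 1 = 38.

38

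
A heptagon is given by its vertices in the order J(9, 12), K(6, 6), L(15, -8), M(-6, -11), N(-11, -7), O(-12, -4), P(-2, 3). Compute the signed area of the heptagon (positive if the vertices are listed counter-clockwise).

Σ = (-18) + (-138) + (-213) + (-79) + (-40) + (-44) + (-51) = -583
Signed area = Σ/2 = -291.5 (negative ⇒ clockwise traversal).

-291.5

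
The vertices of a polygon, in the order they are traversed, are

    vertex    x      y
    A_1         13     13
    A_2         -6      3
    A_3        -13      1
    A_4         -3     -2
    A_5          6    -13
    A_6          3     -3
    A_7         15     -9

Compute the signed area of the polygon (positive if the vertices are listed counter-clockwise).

290.5

Σ = (117) + (33) + (29) + (51) + (21) + (18) + (312) = 581
Signed area = Σ/2 = 290.5 (positive ⇒ counter-clockwise traversal).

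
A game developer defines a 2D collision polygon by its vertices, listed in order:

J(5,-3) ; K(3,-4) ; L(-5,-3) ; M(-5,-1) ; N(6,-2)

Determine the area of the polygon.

Apply Gauss's area formula: 2A = Σ (x_i·y_{i+1} − x_{i+1}·y_i), indices taken mod 5.
Σ = (-11) + (-29) + (-10) + (16) + (-8) = -42
Area = |Σ|/2 = 21.

21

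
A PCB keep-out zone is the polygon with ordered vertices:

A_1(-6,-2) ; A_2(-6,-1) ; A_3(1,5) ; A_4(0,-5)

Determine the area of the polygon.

35

Apply the shoelace formula: 2A = Σ (x_i·y_{i+1} − x_{i+1}·y_i), indices taken mod 4.
Cross-terms: -6, -29, -5, -30  ⇒  Σ = -70
Area = |Σ|/2 = 35.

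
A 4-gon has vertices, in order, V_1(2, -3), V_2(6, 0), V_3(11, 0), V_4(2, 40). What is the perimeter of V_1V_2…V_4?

|V_1V_2| = √((4)² + (3)²) = √25 = 5
|V_2V_3| = √((5)² + (0)²) = √25 = 5
|V_3V_4| = √((-9)² + (40)²) = √1681 = 41
|V_4V_1| = √((0)² + (-43)²) = √1849 = 43
Perimeter = 5 + 5 + 41 + 43 = 94.

94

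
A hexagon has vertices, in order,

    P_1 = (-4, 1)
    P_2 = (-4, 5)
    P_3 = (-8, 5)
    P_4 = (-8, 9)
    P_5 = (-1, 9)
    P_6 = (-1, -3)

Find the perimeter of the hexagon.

36

|P_1P_2| = √((0)² + (4)²) = √16 = 4
|P_2P_3| = √((-4)² + (0)²) = √16 = 4
|P_3P_4| = √((0)² + (4)²) = √16 = 4
|P_4P_5| = √((7)² + (0)²) = √49 = 7
|P_5P_6| = √((0)² + (-12)²) = √144 = 12
|P_6P_1| = √((-3)² + (4)²) = √25 = 5
Perimeter = 4 + 4 + 4 + 7 + 12 + 5 = 36.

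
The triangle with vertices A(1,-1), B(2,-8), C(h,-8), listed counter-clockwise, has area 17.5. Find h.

7

The doubled signed area Σ (x_i y_{i+1} − x_{i+1} y_i) is linear in h.
With h=0 it equals -14; the coefficient of h is 7 (from the two edges through C).
So 7·h + -14 = 2·17.5 = 35 ⇒ h = 7.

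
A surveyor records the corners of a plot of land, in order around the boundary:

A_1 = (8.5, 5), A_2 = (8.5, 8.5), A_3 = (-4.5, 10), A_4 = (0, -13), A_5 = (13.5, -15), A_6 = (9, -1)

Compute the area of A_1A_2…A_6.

281

Apply the surveyor's formula: 2A = Σ (x_i·y_{i+1} − x_{i+1}·y_i), indices taken mod 6.
Σ = (29.75) + (123.25) + (58.5) + (175.5) + (121.5) + (53.5) = 562
Area = |Σ|/2 = 281.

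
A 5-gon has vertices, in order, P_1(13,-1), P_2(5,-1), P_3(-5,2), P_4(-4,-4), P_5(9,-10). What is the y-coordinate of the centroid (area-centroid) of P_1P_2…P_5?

-135/37

Apply the shoelace formula. First the cross-terms c_i = x_i·y_{i+1} − x_{i+1}·y_i:
  -8, 5, 28, 76, 121  ⇒  2A = 222, A = 111.
Then Σ (y_i + y_{i+1})·c_i = -2430, so ȳ = -2430 / (6·111) = -135/37.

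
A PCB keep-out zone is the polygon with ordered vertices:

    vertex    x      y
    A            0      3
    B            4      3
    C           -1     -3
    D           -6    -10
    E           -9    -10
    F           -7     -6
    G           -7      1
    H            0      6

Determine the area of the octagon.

Apply Gauss's area formula: 2A = Σ (x_i·y_{i+1} − x_{i+1}·y_i), indices taken mod 8.
Cross-terms: -12, -9, -8, -30, -16, -49, -42, 0  ⇒  Σ = -166
Area = |Σ|/2 = 83.

83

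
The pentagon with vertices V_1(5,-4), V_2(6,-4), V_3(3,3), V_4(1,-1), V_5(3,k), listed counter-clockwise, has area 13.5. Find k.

-2

The doubled signed area Σ (x_i y_{i+1} − x_{i+1} y_i) is linear in k.
With k=0 it equals 19; the coefficient of k is -4 (from the two edges through V_5).
So -4·k + 19 = 2·13.5 = 27 ⇒ k = -2.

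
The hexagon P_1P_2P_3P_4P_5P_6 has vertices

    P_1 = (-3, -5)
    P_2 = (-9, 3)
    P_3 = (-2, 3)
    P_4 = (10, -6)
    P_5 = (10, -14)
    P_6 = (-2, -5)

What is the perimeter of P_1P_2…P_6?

56

|P_1P_2| = √((-6)² + (8)²) = √100 = 10
|P_2P_3| = √((7)² + (0)²) = √49 = 7
|P_3P_4| = √((12)² + (-9)²) = √225 = 15
|P_4P_5| = √((0)² + (-8)²) = √64 = 8
|P_5P_6| = √((-12)² + (9)²) = √225 = 15
|P_6P_1| = √((-1)² + (0)²) = √1 = 1
Perimeter = 10 + 7 + 15 + 8 + 15 + 1 = 56.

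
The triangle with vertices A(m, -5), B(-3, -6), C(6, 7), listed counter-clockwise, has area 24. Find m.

The doubled signed area Σ (x_i y_{i+1} − x_{i+1} y_i) is linear in m.
With m=0 it equals -30; the coefficient of m is -13 (from the two edges through A).
So -13·m + -30 = 2·24 = 48 ⇒ m = -6.

-6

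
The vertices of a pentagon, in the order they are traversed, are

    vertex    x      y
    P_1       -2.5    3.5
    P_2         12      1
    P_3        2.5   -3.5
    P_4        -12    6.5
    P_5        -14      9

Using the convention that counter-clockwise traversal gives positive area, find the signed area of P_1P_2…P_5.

Apply the shoelace formula: 2A = Σ (x_i·y_{i+1} − x_{i+1}·y_i), indices taken mod 5.
Σ = (-44.5) + (-44.5) + (-25.75) + (-17) + (-26.5) = -158.25
Signed area = Σ/2 = -79.125 (negative ⇒ clockwise traversal).

-79.125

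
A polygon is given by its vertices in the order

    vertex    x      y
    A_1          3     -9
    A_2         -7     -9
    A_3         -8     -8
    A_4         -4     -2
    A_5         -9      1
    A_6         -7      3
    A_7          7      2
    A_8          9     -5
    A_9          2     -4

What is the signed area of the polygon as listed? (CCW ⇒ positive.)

-142

Cross-terms: -90, -16, -16, -22, -20, -35, -53, -26, -6  ⇒  Σ = -284
Signed area = Σ/2 = -142 (negative ⇒ clockwise traversal).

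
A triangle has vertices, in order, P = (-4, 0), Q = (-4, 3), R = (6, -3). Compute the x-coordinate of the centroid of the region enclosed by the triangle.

Apply the surveyor's formula. First the cross-terms c_i = x_i·y_{i+1} − x_{i+1}·y_i:
  -12, -6, -12  ⇒  2A = -30, A = -15.
Then Σ (x_i + x_{i+1})·c_i = 60, so x̄ = 60 / (6·(-15)) = -2/3.

-2/3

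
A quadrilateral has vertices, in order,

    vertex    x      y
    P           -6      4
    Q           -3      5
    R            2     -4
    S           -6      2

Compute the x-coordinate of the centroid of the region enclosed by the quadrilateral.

Apply the surveyor's formula. First the cross-terms c_i = x_i·y_{i+1} − x_{i+1}·y_i:
  -18, 2, -20, -12  ⇒  2A = -48, A = -24.
Then Σ (x_i + x_{i+1})·c_i = 384, so x̄ = 384 / (6·(-24)) = -8/3.

-8/3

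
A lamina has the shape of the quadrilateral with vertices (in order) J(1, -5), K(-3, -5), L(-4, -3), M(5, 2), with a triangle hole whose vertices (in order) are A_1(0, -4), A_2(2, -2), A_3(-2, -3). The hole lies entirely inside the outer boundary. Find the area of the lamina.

22.5

Outer boundary:
Apply Gauss's area formula: 2A = Σ (x_i·y_{i+1} − x_{i+1}·y_i), indices taken mod 4.
Σ = (-20) + (-11) + (7) + (-27) = -51
Area = |Σ|/2 = 25.5.
Hole:
Cross-terms: 8, -10, 8  ⇒  Σ = 6
Area = |Σ|/2 = 3.
Net area = 25.5 − 3 = 22.5.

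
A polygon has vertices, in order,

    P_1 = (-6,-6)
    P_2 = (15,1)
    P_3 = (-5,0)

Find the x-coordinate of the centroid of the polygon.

4/3

Apply the surveyor's formula. First the cross-terms c_i = x_i·y_{i+1} − x_{i+1}·y_i:
  84, 5, 30  ⇒  2A = 119, A = 59.5.
Then Σ (x_i + x_{i+1})·c_i = 476, so x̄ = 476 / (6·59.5) = 4/3.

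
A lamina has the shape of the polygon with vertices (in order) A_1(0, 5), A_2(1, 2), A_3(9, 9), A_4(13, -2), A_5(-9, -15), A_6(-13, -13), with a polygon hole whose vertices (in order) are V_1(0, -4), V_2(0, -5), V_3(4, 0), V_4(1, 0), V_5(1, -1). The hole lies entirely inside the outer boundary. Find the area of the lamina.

245

Outer boundary:
Apply the surveyor's formula: 2A = Σ (x_i·y_{i+1} − x_{i+1}·y_i), indices taken mod 6.
A_1→A_2: (0)(2) − (1)(5) = -5
A_2→A_3: (1)(9) − (9)(2) = -9
A_3→A_4: (9)(-2) − (13)(9) = -135
A_4→A_5: (13)(-15) − (-9)(-2) = -213
A_5→A_6: (-9)(-13) − (-13)(-15) = -78
A_6→A_1: (-13)(5) − (0)(-13) = -65
Σ = -505
Area = |Σ|/2 = 252.5.
Hole:
Apply the surveyor's formula: 2A = Σ (x_i·y_{i+1} − x_{i+1}·y_i), indices taken mod 5.
Σ = (0) + (20) + (0) + (-1) + (-4) = 15
Area = |Σ|/2 = 7.5.
Net area = 252.5 − 7.5 = 245.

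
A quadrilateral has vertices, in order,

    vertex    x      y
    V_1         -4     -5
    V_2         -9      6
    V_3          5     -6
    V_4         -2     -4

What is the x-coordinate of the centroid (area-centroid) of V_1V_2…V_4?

-247/83

Apply the shoelace (surveyor's) formula. First the cross-terms c_i = x_i·y_{i+1} − x_{i+1}·y_i:
  -69, 24, -32, -6  ⇒  2A = -83, A = -41.5.
Then Σ (x_i + x_{i+1})·c_i = 741, so x̄ = 741 / (6·(-41.5)) = -247/83.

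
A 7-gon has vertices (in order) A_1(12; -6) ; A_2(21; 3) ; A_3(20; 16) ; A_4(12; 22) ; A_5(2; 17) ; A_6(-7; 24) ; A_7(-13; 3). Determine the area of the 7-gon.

Apply the shoelace (surveyor's) formula: 2A = Σ (x_i·y_{i+1} − x_{i+1}·y_i), indices taken mod 7.
Cross-terms: 162, 276, 248, 160, 167, 291, 42  ⇒  Σ = 1346
Area = |Σ|/2 = 673.

673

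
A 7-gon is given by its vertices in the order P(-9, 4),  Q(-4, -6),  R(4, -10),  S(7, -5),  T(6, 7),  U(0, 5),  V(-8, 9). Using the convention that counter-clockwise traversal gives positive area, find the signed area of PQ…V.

191

Σ = (70) + (64) + (50) + (79) + (30) + (40) + (49) = 382
Signed area = Σ/2 = 191 (positive ⇒ counter-clockwise traversal).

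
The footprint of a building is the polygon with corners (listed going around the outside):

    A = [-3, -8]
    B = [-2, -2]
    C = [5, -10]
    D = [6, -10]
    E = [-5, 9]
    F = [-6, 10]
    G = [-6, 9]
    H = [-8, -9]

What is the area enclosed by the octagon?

103.5

Apply the shoelace formula: 2A = Σ (x_i·y_{i+1} − x_{i+1}·y_i), indices taken mod 8.
Σ = (-10) + (30) + (10) + (4) + (4) + (6) + (126) + (37) = 207
Area = |Σ|/2 = 103.5.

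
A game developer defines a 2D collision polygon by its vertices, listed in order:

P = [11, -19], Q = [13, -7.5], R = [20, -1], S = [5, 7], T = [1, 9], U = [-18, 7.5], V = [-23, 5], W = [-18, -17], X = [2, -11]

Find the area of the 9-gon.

Apply the surveyor's formula: 2A = Σ (x_i·y_{i+1} − x_{i+1}·y_i), indices taken mod 9.
Cross-terms: 164.5, 137, 145, 38, 169.5, 82.5, 481, 232, 83  ⇒  Σ = 1532.5
Area = |Σ|/2 = 766.25.

766.25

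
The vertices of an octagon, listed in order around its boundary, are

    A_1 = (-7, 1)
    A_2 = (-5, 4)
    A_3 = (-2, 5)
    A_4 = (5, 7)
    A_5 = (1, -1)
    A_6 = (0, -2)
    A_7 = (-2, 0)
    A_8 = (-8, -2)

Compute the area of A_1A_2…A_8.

Apply the shoelace formula: 2A = Σ (x_i·y_{i+1} − x_{i+1}·y_i), indices taken mod 8.
Cross-terms: -23, -17, -39, -12, -2, -4, 4, -22  ⇒  Σ = -115
Area = |Σ|/2 = 57.5.

57.5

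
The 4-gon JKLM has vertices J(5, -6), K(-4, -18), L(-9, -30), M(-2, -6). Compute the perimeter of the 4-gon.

60

|JK| = √((-9)² + (-12)²) = √225 = 15
|KL| = √((-5)² + (-12)²) = √169 = 13
|LM| = √((7)² + (24)²) = √625 = 25
|MJ| = √((7)² + (0)²) = √49 = 7
Perimeter = 15 + 13 + 25 + 7 = 60.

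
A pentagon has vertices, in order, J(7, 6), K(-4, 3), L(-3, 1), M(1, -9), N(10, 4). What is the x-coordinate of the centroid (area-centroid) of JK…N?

271/101

Apply the surveyor's formula. First the cross-terms c_i = x_i·y_{i+1} − x_{i+1}·y_i:
  45, 5, 26, 94, 32  ⇒  2A = 202, A = 101.
Then Σ (x_i + x_{i+1})·c_i = 1626, so x̄ = 1626 / (6·101) = 271/101.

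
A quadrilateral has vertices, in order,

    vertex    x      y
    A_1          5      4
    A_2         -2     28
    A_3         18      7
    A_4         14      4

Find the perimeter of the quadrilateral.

|A_1A_2| = √((-7)² + (24)²) = √625 = 25
|A_2A_3| = √((20)² + (-21)²) = √841 = 29
|A_3A_4| = √((-4)² + (-3)²) = √25 = 5
|A_4A_1| = √((-9)² + (0)²) = √81 = 9
Perimeter = 25 + 29 + 5 + 9 = 68.

68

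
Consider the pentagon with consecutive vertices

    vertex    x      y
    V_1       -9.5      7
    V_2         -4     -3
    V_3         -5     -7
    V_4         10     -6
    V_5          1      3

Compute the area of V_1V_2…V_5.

Σ = (56.5) + (13) + (100) + (36) + (35.5) = 241
Area = |Σ|/2 = 120.5.

120.5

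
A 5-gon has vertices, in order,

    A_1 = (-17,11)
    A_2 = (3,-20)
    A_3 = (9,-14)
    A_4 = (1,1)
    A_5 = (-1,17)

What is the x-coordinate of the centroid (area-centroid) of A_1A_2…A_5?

-618/191

Apply the shoelace (surveyor's) formula. First the cross-terms c_i = x_i·y_{i+1} − x_{i+1}·y_i:
  307, 138, 23, 18, 278  ⇒  2A = 764, A = 382.
Then Σ (x_i + x_{i+1})·c_i = -7416, so x̄ = -7416 / (6·382) = -618/191.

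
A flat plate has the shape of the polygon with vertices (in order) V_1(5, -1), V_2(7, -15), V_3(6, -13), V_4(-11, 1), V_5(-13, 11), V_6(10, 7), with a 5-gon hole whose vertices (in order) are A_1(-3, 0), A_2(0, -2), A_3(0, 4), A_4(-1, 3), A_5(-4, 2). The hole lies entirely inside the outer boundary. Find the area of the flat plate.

Outer boundary:
Apply the shoelace formula: 2A = Σ (x_i·y_{i+1} − x_{i+1}·y_i), indices taken mod 6.
Σ = (-68) + (-1) + (-137) + (-108) + (-201) + (-45) = -560
Area = |Σ|/2 = 280.
Hole:
Apply the shoelace formula: 2A = Σ (x_i·y_{i+1} − x_{i+1}·y_i), indices taken mod 5.
Σ = (6) + (0) + (4) + (10) + (6) = 26
Area = |Σ|/2 = 13.
Net area = 280 − 13 = 267.

267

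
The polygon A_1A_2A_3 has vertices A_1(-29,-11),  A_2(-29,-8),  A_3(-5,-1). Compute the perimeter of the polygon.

|A_1A_2| = √((0)² + (3)²) = √9 = 3
|A_2A_3| = √((24)² + (7)²) = √625 = 25
|A_3A_1| = √((-24)² + (-10)²) = √676 = 26
Perimeter = 3 + 25 + 26 = 54.

54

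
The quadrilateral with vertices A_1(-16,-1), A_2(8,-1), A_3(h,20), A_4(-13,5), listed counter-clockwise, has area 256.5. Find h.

Write out the shoelace sum; only the two edges meeting at A_3 involve h:
2·Area = [(8·20 − h·(-1)) + (h·5 − (-13)·20)] + 117
       = 6·h + 537 = 513
⇒ h = -4.

-4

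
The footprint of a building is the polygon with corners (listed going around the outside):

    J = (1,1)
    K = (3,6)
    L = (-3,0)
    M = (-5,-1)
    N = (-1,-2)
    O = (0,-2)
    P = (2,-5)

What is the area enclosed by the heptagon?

23

Apply the shoelace formula: 2A = Σ (x_i·y_{i+1} − x_{i+1}·y_i), indices taken mod 7.
Σ = (3) + (18) + (3) + (9) + (2) + (4) + (7) = 46
Area = |Σ|/2 = 23.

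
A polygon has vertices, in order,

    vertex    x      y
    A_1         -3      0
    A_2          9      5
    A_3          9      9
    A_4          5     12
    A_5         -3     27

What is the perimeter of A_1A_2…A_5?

|A_1A_2| = √((12)² + (5)²) = √169 = 13
|A_2A_3| = √((0)² + (4)²) = √16 = 4
|A_3A_4| = √((-4)² + (3)²) = √25 = 5
|A_4A_5| = √((-8)² + (15)²) = √289 = 17
|A_5A_1| = √((0)² + (-27)²) = √729 = 27
Perimeter = 13 + 4 + 5 + 17 + 27 = 66.

66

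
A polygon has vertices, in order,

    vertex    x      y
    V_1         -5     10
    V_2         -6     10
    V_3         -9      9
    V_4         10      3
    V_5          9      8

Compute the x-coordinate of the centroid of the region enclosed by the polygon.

95/42

Apply Gauss's area formula. First the cross-terms c_i = x_i·y_{i+1} − x_{i+1}·y_i:
  10, 36, -117, 53, 130  ⇒  2A = 112, A = 56.
Then Σ (x_i + x_{i+1})·c_i = 760, so x̄ = 760 / (6·56) = 95/42.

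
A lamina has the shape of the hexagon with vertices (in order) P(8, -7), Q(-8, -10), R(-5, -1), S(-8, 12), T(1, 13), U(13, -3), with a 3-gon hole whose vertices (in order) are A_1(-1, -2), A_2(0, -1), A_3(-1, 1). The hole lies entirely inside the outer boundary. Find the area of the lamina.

Outer boundary:
P→Q: (8)(-10) − (-8)(-7) = -136
Q→R: (-8)(-1) − (-5)(-10) = -42
R→S: (-5)(12) − (-8)(-1) = -68
S→T: (-8)(13) − (1)(12) = -116
T→U: (1)(-3) − (13)(13) = -172
U→P: (13)(-7) − (8)(-3) = -67
Σ = -601
Area = |Σ|/2 = 300.5.
Hole:
Apply the surveyor's formula: 2A = Σ (x_i·y_{i+1} − x_{i+1}·y_i), indices taken mod 3.
Cross-terms: 1, -1, 3  ⇒  Σ = 3
Area = |Σ|/2 = 1.5.
Net area = 300.5 − 1.5 = 299.

299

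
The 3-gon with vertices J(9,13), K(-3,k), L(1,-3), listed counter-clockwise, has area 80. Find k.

Write out the shoelace sum; only the two edges meeting at K involve k:
2·Area = [(9·k − (-3)·13) + ((-3)·(-3) − 1·k)] + 40
       = 8·k + 88 = 160
⇒ k = 9.

9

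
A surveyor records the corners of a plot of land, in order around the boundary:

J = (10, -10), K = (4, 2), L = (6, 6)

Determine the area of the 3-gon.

24

Apply the surveyor's formula: 2A = Σ (x_i·y_{i+1} − x_{i+1}·y_i), indices taken mod 3.
J→K: (10)(2) − (4)(-10) = 60
K→L: (4)(6) − (6)(2) = 12
L→J: (6)(-10) − (10)(6) = -120
Σ = -48
Area = |Σ|/2 = 24.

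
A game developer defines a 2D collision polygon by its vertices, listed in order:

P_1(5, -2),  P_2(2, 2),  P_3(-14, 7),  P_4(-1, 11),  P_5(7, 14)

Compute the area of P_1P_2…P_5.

133

Cross-terms: 14, 42, -147, -91, -84  ⇒  Σ = -266
Area = |Σ|/2 = 133.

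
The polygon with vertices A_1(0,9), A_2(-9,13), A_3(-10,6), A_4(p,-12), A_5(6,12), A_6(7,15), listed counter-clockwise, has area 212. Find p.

1

The doubled signed area Σ (x_i y_{i+1} − x_{i+1} y_i) is linear in p.
With p=0 it equals 418; the coefficient of p is 6 (from the two edges through A_4).
So 6·p + 418 = 2·212 = 424 ⇒ p = 1.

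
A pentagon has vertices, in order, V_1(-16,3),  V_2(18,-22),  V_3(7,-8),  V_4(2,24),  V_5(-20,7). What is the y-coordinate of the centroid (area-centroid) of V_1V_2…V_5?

Apply Gauss's area formula. First the cross-terms c_i = x_i·y_{i+1} − x_{i+1}·y_i:
  298, 10, 184, 494, 52  ⇒  2A = 1038, A = 519.
Then Σ (y_i + y_{i+1})·c_i = 12816, so ȳ = 12816 / (6·519) = 712/173.

712/173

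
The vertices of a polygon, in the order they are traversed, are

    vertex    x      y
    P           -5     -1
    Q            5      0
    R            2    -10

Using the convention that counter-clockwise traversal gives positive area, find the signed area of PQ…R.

Apply the shoelace formula: 2A = Σ (x_i·y_{i+1} − x_{i+1}·y_i), indices taken mod 3.
Σ = (5) + (-50) + (-52) = -97
Signed area = Σ/2 = -48.5 (negative ⇒ clockwise traversal).

-48.5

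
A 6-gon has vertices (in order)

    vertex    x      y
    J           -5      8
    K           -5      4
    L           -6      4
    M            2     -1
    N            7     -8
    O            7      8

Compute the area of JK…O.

110.5

Apply the shoelace formula: 2A = Σ (x_i·y_{i+1} − x_{i+1}·y_i), indices taken mod 6.
Cross-terms: 20, 4, -2, -9, 112, 96  ⇒  Σ = 221
Area = |Σ|/2 = 110.5.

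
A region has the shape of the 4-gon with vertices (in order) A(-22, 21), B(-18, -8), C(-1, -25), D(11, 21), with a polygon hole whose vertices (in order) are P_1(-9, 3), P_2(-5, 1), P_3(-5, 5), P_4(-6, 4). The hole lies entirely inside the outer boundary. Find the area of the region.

964.5

Outer boundary:
Apply the shoelace (surveyor's) formula: 2A = Σ (x_i·y_{i+1} − x_{i+1}·y_i), indices taken mod 4.
Cross-terms: 554, 442, 254, 693  ⇒  Σ = 1943
Area = |Σ|/2 = 971.5.
Hole:
Apply the surveyor's formula: 2A = Σ (x_i·y_{i+1} − x_{i+1}·y_i), indices taken mod 4.
P_1→P_2: (-9)(1) − (-5)(3) = 6
P_2→P_3: (-5)(5) − (-5)(1) = -20
P_3→P_4: (-5)(4) − (-6)(5) = 10
P_4→P_1: (-6)(3) − (-9)(4) = 18
Σ = 14
Area = |Σ|/2 = 7.
Net area = 971.5 − 7 = 964.5.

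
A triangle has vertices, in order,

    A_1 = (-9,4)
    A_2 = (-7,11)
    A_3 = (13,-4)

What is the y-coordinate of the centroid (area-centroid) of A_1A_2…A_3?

Apply the shoelace (surveyor's) formula. First the cross-terms c_i = x_i·y_{i+1} − x_{i+1}·y_i:
  -71, -115, 16  ⇒  2A = -170, A = -85.
Then Σ (y_i + y_{i+1})·c_i = -1870, so ȳ = -1870 / (6·(-85)) = 11/3.

11/3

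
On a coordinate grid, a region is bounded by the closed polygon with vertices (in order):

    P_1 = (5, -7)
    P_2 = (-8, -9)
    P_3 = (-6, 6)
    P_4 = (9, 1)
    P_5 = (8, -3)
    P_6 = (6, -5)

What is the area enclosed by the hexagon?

168.5

Apply the shoelace formula: 2A = Σ (x_i·y_{i+1} − x_{i+1}·y_i), indices taken mod 6.
Σ = (-101) + (-102) + (-60) + (-35) + (-22) + (-17) = -337
Area = |Σ|/2 = 168.5.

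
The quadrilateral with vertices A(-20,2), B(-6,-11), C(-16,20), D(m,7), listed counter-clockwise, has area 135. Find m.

-17

The doubled signed area Σ (x_i y_{i+1} − x_{i+1} y_i) is linear in m.
With m=0 it equals -36; the coefficient of m is -18 (from the two edges through D).
So -18·m + -36 = 2·135 = 270 ⇒ m = -17.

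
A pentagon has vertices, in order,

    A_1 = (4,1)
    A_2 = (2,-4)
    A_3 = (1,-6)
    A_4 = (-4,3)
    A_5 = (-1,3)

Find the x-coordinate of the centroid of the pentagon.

7/23

Apply the surveyor's formula. First the cross-terms c_i = x_i·y_{i+1} − x_{i+1}·y_i:
  -18, -8, -21, -9, -13  ⇒  2A = -69, A = -34.5.
Then Σ (x_i + x_{i+1})·c_i = -63, so x̄ = -63 / (6·(-34.5)) = 7/23.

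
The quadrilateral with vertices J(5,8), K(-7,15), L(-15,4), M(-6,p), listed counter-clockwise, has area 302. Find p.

The doubled signed area Σ (x_i y_{i+1} − x_{i+1} y_i) is linear in p.
With p=0 it equals 304; the coefficient of p is -20 (from the two edges through M).
So -20·p + 304 = 2·302 = 604 ⇒ p = -15.

-15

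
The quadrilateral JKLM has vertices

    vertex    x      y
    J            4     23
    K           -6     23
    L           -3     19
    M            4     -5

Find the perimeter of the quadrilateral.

|JK| = √((-10)² + (0)²) = √100 = 10
|KL| = √((3)² + (-4)²) = √25 = 5
|LM| = √((7)² + (-24)²) = √625 = 25
|MJ| = √((0)² + (28)²) = √784 = 28
Perimeter = 10 + 5 + 25 + 28 = 68.

68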